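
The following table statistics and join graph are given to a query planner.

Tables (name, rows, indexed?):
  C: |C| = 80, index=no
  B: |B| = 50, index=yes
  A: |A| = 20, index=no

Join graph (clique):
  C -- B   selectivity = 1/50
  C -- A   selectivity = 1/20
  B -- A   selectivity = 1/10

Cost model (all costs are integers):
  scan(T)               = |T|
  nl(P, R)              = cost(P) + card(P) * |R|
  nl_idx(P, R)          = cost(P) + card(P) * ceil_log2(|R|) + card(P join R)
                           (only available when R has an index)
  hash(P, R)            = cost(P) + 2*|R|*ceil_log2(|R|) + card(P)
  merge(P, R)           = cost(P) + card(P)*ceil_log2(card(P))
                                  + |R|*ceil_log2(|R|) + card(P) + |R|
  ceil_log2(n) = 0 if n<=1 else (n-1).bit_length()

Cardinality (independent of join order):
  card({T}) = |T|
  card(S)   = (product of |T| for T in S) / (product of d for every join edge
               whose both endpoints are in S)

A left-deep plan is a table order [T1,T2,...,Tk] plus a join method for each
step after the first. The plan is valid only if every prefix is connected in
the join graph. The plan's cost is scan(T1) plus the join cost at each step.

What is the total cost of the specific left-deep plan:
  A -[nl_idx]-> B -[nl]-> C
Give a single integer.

8240

step 1: scan A: cost=20, card=20
step 2: join B via nl_idx
    card(P join B) = 20*50/(10) = 100
    cost = 20 + 20*6 + 100 = 240
step 3: join C via nl
    card(P join C) = 100*80/(50*20) = 8
    cost = 240 + 100*80 = 8240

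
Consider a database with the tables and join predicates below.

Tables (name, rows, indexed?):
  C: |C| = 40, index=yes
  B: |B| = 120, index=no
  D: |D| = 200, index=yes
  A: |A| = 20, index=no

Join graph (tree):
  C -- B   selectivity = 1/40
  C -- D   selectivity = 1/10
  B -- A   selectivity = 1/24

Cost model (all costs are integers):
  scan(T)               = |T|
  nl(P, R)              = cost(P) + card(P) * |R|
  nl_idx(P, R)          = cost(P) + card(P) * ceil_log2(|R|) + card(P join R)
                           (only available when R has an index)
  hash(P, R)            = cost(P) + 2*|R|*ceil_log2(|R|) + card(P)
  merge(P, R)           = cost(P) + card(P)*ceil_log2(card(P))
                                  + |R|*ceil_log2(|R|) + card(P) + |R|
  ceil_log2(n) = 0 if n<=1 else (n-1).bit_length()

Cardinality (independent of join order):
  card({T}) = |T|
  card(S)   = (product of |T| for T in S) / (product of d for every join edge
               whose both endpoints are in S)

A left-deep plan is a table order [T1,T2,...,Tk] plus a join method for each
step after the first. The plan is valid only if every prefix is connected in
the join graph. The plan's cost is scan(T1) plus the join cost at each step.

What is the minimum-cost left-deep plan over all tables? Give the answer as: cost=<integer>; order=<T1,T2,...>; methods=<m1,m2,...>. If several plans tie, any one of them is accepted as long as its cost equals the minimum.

cost=3620; order=B,A,C,D; methods=hash,hash,merge

Selinger DP (subsets sized 1..n):
  {C}: scan cost=40, card=40
  {B}: scan cost=120, card=120
  {D}: scan cost=200, card=200
  {A}: scan cost=20, card=20
  {BC}: card=120; try (C,hash)→720, (C,nl_idx)→960, (B,merge)→1280, (C,merge)→1360, (B,hash)→1760, (B,nl)→4840 …(+1); best=720 via (C,hash)
  {CD}: card=800; try (C,hash)→880, (D,nl_idx)→1160, (D,merge)→2120, (C,nl_idx)→2200, (C,merge)→2280, (D,hash)→3280 …(+2); best=880 via (C,hash)
  {AB}: card=100; try (A,hash)→440, (B,merge)→1100, (A,merge)→1200, (B,hash)→1720, (B,nl)→2420, (A,nl)→2520; best=440 via (A,hash)
  {BCD}: card=2400; try (B,hash)→3360, (D,merge)→3480, (D,hash)→4040, (D,nl_idx)→4080, (B,merge)→10640, (D,nl)→24720 …(+1); best=3360 via (B,hash)
  {ABC}: card=100; try (C,hash)→1020, (A,hash)→1040, (C,nl_idx)→1140, (C,merge)→1520, (A,merge)→1800, (A,nl)→3120 …(+1); best=1020 via (C,hash)
  {ABCD}: card=2000; try (D,merge)→3620, (D,nl_idx)→3820, (D,hash)→4320, (A,hash)→5960, (D,nl)→21020, (A,merge)→34680 …(+1); best=3620 via (D,merge)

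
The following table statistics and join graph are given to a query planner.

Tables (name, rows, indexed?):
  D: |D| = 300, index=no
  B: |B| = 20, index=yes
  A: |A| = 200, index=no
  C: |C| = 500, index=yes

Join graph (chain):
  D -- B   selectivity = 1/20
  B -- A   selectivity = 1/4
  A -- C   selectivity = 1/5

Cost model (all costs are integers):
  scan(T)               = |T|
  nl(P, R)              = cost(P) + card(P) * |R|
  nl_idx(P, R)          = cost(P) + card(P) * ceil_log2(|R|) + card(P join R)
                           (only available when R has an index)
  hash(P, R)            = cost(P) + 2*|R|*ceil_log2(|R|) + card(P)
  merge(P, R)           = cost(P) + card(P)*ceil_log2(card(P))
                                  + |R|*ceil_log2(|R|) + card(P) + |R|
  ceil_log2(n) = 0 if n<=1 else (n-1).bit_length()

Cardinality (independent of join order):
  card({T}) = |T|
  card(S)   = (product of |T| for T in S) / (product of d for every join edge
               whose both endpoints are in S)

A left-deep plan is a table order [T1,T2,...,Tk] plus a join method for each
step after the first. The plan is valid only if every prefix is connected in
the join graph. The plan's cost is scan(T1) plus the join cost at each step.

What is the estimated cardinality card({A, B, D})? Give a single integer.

Tables in S: A(200), B(20), D(300)
Edges inside S: D-B(d=20), B-A(d=4)
numerator = 200 * 20 * 300 = 1200000
denominator = 20 * 4 = 80
card(S) = 1200000 / 80 = 15000

15000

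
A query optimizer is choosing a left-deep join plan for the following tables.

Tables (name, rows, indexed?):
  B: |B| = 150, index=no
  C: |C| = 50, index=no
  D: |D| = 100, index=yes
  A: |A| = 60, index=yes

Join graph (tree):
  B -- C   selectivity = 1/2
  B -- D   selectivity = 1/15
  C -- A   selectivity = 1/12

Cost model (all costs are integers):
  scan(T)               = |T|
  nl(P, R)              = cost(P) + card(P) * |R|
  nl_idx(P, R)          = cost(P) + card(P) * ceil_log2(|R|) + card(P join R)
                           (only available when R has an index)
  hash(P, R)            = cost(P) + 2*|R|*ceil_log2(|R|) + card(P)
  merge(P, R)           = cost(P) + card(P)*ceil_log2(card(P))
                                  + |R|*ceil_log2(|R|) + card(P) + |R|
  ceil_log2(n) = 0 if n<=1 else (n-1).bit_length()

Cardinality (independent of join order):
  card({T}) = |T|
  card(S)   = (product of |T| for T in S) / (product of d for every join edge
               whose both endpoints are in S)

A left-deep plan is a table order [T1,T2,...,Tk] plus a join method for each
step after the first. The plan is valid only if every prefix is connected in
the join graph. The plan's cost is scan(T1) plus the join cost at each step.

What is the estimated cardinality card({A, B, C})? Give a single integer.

18750

Tables in S: A(60), B(150), C(50)
Edges inside S: B-C(d=2), C-A(d=12)
numerator = 60 * 150 * 50 = 450000
denominator = 2 * 12 = 24
card(S) = 450000 / 24 = 18750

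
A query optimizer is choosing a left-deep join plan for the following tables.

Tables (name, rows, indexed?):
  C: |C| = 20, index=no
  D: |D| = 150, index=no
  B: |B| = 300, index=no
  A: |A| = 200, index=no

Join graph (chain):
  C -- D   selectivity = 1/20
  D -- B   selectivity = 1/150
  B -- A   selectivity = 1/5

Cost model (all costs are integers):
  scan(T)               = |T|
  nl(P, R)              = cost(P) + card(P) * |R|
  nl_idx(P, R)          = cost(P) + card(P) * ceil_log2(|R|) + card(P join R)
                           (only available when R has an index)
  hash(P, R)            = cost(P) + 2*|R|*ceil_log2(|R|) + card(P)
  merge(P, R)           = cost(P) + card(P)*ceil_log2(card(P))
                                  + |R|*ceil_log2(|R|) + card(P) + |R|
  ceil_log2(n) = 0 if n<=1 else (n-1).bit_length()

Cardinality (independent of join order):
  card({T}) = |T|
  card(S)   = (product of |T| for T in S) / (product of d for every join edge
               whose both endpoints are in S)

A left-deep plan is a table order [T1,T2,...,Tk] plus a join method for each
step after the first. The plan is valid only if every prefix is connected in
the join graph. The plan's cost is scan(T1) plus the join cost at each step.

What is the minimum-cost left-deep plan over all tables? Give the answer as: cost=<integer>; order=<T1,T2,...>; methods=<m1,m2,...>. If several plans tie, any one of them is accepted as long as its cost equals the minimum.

cost=7000; order=B,D,C,A; methods=hash,hash,hash

Selinger DP (subsets sized 1..n):
  {C}: scan cost=20, card=20
  {D}: scan cost=150, card=150
  {B}: scan cost=300, card=300
  {A}: scan cost=200, card=200
  {CD}: card=150; try (C,hash)→500, (D,merge)→1490, (C,merge)→1620, (D,hash)→2440, (D,nl)→3020, (C,nl)→3150; best=500 via (C,hash)
  {BD}: card=300; try (D,hash)→3000, (B,merge)→4500, (D,merge)→4650, (B,hash)→5700, (B,nl)→45150, (D,nl)→45300; best=3000 via (D,hash)
  {AB}: card=12000; try (A,hash)→3800, (B,merge)→5000, (A,merge)→5100, (B,hash)→5800, (B,nl)→60200, (A,nl)→60300; best=3800 via (A,hash)
  {BCD}: card=300; try (C,hash)→3500, (B,merge)→4850, (B,hash)→6050, (C,merge)→6120, (C,nl)→9000, (B,nl)→45500; best=3500 via (C,hash)
  {ABD}: card=12000; try (A,hash)→6500, (A,merge)→7800, (D,hash)→18200, (A,nl)→63000, (D,merge)→185150, (D,nl)→1803800; best=6500 via (A,hash)
  {ABCD}: card=12000; try (A,hash)→7000, (A,merge)→8300, (C,hash)→18700, (A,nl)→63500, (C,merge)→186620, (C,nl)→246500; best=7000 via (A,hash)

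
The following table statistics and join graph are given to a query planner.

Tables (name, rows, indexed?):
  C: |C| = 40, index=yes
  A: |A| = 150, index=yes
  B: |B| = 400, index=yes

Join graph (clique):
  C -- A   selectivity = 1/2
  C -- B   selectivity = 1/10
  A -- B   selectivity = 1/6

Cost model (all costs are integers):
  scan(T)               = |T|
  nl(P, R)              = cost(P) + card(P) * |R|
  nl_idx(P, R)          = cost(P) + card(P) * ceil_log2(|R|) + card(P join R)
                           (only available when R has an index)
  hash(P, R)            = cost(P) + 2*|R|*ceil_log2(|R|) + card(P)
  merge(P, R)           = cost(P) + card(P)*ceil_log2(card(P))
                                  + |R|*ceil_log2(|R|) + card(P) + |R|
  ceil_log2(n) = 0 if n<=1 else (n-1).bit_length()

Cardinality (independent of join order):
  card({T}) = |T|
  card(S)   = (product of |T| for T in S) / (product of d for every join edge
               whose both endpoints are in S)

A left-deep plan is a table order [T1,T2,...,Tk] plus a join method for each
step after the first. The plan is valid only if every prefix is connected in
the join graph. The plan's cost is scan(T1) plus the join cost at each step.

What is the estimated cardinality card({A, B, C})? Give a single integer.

Tables in S: A(150), B(400), C(40)
Edges inside S: C-A(d=2), C-B(d=10), A-B(d=6)
numerator = 150 * 400 * 40 = 2400000
denominator = 2 * 10 * 6 = 120
card(S) = 2400000 / 120 = 20000

20000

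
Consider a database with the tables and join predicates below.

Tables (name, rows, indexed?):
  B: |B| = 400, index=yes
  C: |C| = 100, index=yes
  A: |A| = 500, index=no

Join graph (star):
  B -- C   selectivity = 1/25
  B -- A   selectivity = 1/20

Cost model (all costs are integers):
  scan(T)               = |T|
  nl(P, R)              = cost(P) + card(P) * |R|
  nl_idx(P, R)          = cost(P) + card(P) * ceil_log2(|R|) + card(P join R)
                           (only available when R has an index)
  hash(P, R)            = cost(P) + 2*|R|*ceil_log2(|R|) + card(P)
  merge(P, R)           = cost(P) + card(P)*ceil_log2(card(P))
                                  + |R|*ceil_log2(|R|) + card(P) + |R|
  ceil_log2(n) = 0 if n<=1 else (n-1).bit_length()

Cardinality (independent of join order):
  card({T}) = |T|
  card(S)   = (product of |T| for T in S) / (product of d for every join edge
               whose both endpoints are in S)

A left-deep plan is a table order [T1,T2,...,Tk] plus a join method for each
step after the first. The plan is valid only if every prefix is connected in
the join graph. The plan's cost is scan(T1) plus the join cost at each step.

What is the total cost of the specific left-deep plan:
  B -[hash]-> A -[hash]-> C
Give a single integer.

21200

step 1: scan B: cost=400, card=400
step 2: join A via hash
    card(P join A) = 400*500/(20) = 10000
    cost = 400 + 2*500*9 + 400 = 9800
step 3: join C via hash
    card(P join C) = 10000*100/(25) = 40000
    cost = 9800 + 2*100*7 + 10000 = 21200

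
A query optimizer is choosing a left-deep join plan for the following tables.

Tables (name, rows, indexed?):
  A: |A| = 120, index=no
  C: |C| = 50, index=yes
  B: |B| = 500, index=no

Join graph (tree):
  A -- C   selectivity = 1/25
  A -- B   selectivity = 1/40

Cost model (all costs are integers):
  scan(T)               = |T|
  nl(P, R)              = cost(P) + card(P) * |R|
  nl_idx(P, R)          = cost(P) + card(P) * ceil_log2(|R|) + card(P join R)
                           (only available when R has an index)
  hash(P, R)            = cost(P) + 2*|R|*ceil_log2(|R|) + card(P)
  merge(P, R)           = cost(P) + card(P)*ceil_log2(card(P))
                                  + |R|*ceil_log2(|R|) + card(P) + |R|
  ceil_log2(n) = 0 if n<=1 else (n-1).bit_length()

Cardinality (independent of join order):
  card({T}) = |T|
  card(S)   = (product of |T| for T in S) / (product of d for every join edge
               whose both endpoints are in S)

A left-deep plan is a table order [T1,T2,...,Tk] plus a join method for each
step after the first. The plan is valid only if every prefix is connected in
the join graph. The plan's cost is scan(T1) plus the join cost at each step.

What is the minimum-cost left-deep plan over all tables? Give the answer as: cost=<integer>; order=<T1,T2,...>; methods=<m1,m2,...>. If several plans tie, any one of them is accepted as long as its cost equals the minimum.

Selinger DP (subsets sized 1..n):
  {A}: scan cost=120, card=120
  {C}: scan cost=50, card=50
  {B}: scan cost=500, card=500
  {AC}: card=240; try (C,hash)→840, (C,nl_idx)→1080, (A,merge)→1360, (C,merge)→1430, (A,hash)→1780, (A,nl)→6050 …(+1); best=840 via (C,hash)
  {AB}: card=1500; try (A,hash)→2680, (B,merge)→6080, (A,merge)→6460, (B,hash)→9240, (B,nl)→60120, (A,nl)→60500; best=2680 via (A,hash)
  {ABC}: card=3000; try (C,hash)→4780, (B,merge)→8000, (B,hash)→10080, (C,nl_idx)→14680, (C,merge)→21030, (C,nl)→77680 …(+1); best=4780 via (C,hash)

cost=4780; order=B,A,C; methods=hash,hash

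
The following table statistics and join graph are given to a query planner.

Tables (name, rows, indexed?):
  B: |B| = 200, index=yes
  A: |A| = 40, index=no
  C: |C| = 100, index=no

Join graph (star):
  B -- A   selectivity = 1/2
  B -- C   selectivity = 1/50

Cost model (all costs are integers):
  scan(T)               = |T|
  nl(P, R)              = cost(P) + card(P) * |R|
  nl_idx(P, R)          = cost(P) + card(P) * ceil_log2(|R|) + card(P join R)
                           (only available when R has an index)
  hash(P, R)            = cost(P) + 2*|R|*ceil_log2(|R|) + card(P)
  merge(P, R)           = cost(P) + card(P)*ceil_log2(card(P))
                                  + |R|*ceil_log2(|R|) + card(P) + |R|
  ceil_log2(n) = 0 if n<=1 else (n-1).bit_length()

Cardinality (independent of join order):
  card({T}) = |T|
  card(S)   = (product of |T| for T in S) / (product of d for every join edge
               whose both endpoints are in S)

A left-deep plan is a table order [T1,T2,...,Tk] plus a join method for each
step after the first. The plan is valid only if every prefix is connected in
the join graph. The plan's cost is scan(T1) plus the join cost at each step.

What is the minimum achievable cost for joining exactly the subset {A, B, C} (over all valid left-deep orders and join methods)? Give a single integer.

2180

Selinger DP over subsets of {A,B,C}:
  {B}: scan cost=200, card=200
  {A}: scan cost=40, card=40
  {C}: scan cost=100, card=100
  {AB}: card=4000; try (A,hash)→880, (B,merge)→2120, (A,merge)→2280, (B,hash)→3280, (B,nl_idx)→4360, (B,nl)→8040 …(+1); best=880 via (A,hash)
  {BC}: card=400; try (B,nl_idx)→1300, (C,hash)→1800, (B,merge)→2700, (C,merge)→2800, (B,hash)→3400, (B,nl)→20100 …(+1); best=1300 via (B,nl_idx)
  {ABC}: card=8000; try (A,hash)→2180, (A,merge)→5580, (C,hash)→6280, (A,nl)→17300, (C,merge)→53680, (C,nl)→400880; best=2180 via (A,hash)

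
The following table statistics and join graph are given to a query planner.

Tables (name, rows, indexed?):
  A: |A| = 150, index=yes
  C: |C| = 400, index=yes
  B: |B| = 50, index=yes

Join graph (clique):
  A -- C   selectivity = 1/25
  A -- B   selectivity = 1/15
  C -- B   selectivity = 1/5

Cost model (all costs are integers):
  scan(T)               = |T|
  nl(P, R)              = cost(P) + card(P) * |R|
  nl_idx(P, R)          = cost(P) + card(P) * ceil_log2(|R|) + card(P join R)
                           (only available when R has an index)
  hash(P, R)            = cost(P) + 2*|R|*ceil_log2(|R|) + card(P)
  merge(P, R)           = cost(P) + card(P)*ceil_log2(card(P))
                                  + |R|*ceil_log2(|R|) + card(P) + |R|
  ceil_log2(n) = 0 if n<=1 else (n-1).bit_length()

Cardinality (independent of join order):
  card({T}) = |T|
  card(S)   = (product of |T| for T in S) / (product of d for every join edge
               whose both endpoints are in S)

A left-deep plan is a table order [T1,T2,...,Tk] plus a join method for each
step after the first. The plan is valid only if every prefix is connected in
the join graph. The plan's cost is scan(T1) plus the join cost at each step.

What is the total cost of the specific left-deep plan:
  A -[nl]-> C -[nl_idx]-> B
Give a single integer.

76150

step 1: scan A: cost=150, card=150
step 2: join C via nl
    card(P join C) = 150*400/(25) = 2400
    cost = 150 + 150*400 = 60150
step 3: join B via nl_idx
    card(P join B) = 2400*50/(15*5) = 1600
    cost = 60150 + 2400*6 + 1600 = 76150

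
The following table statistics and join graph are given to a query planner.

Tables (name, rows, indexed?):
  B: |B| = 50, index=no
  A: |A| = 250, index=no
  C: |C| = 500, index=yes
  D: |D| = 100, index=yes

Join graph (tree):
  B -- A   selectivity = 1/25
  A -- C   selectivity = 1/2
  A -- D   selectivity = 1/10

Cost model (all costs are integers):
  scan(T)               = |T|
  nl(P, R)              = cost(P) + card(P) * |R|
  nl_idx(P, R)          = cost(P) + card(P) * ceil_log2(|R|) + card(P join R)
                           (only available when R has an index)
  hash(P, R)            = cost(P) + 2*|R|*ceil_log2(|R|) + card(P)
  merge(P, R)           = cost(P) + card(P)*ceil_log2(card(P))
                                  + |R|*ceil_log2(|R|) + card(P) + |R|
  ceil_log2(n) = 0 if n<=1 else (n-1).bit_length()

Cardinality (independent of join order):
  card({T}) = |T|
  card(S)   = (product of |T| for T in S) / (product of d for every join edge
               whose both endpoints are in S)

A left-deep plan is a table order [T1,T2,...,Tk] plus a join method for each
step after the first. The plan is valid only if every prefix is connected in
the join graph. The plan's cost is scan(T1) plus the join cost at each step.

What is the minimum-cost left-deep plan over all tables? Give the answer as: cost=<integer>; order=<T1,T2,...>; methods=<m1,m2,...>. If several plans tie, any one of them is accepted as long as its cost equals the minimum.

Selinger DP (subsets sized 1..n):
  {B}: scan cost=50, card=50
  {A}: scan cost=250, card=250
  {C}: scan cost=500, card=500
  {D}: scan cost=100, card=100
  {AB}: card=500; try (B,hash)→1100, (A,merge)→2650, (B,merge)→2850, (A,hash)→4100, (A,nl)→12550, (B,nl)→12750; best=1100 via (B,hash)
  {AC}: card=62500; try (A,hash)→5000, (C,merge)→7500, (A,merge)→7750, (C,hash)→9500, (C,nl_idx)→65000, (C,nl)→125250 …(+1); best=5000 via (A,hash)
  {AD}: card=2500; try (D,hash)→1900, (A,merge)→3150, (D,merge)→3300, (A,hash)→4200, (D,nl_idx)→4500, (A,nl)→25100 …(+1); best=1900 via (D,hash)
  {ABC}: card=125000; try (C,hash)→10600, (C,merge)→11100, (B,hash)→68100, (C,nl_idx)→130600, (C,nl)→251100, (B,merge)→1067850 …(+1); best=10600 via (C,hash)
  {ABD}: card=5000; try (D,hash)→3000, (B,hash)→5000, (D,merge)→6900, (D,nl_idx)→9600, (B,merge)→34750, (D,nl)→51100 …(+1); best=3000 via (D,hash)
  {ACD}: card=625000; try (C,hash)→13400, (C,merge)→39400, (D,hash)→68900, (C,nl_idx)→649400, (D,nl_idx)→1067500, (D,merge)→1068300 …(+2); best=13400 via (C,hash)
  {ABCD}: card=1250000; try (C,hash)→17000, (C,merge)→78000, (D,hash)→137000, (B,hash)→639000, (C,nl_idx)→1298000, (D,nl_idx)→2135600 …(+5); best=17000 via (C,hash)

cost=17000; order=A,B,D,C; methods=hash,hash,hash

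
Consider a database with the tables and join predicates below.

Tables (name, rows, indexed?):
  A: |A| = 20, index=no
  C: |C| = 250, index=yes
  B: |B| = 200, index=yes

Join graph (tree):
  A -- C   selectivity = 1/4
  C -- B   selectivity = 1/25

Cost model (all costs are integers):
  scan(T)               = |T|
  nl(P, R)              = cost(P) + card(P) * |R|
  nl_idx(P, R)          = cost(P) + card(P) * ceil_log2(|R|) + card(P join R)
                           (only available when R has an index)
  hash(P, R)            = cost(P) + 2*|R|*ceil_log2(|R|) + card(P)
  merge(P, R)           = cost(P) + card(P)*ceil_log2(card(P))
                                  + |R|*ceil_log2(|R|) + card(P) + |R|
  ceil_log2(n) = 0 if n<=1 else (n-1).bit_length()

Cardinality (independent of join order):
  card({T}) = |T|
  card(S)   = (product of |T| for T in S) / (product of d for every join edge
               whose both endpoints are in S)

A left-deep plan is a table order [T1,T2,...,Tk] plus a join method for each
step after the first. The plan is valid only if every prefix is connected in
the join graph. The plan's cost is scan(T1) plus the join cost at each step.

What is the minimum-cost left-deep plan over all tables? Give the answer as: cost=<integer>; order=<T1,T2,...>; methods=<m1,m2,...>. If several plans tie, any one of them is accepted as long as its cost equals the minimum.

Selinger DP (subsets sized 1..n):
  {A}: scan cost=20, card=20
  {C}: scan cost=250, card=250
  {B}: scan cost=200, card=200
  {AC}: card=1250; try (A,hash)→700, (C,nl_idx)→1430, (C,merge)→2390, (A,merge)→2620, (C,hash)→4040, (C,nl)→5020 …(+1); best=700 via (A,hash)
  {BC}: card=2000; try (B,hash)→3700, (C,nl_idx)→3800, (C,merge)→4250, (B,nl_idx)→4250, (B,merge)→4300, (C,hash)→4400 …(+2); best=3700 via (B,hash)
  {ABC}: card=10000; try (B,hash)→5150, (A,hash)→5900, (B,merge)→17500, (B,nl_idx)→20700, (A,merge)→27820, (A,nl)→43700 …(+1); best=5150 via (B,hash)

cost=5150; order=C,A,B; methods=hash,hash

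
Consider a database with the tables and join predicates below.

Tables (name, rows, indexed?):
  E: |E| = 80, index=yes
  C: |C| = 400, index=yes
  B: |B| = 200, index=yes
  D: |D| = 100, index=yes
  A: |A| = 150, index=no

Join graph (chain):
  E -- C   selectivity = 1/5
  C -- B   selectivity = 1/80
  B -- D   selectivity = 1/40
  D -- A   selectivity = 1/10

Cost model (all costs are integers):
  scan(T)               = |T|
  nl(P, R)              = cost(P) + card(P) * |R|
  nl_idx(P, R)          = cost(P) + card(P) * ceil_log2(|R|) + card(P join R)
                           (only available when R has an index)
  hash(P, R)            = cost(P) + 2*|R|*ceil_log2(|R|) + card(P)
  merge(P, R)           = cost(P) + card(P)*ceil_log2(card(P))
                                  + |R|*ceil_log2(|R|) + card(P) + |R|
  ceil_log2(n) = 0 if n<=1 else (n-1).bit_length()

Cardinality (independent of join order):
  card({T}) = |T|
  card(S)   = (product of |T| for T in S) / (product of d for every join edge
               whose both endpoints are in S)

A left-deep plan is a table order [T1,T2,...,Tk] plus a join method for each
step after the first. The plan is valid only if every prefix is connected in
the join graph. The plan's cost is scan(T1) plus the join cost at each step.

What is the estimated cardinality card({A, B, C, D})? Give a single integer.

37500

Tables in S: A(150), B(200), C(400), D(100)
Edges inside S: C-B(d=80), B-D(d=40), D-A(d=10)
numerator = 150 * 200 * 400 * 100 = 1200000000
denominator = 80 * 40 * 10 = 32000
card(S) = 1200000000 / 32000 = 37500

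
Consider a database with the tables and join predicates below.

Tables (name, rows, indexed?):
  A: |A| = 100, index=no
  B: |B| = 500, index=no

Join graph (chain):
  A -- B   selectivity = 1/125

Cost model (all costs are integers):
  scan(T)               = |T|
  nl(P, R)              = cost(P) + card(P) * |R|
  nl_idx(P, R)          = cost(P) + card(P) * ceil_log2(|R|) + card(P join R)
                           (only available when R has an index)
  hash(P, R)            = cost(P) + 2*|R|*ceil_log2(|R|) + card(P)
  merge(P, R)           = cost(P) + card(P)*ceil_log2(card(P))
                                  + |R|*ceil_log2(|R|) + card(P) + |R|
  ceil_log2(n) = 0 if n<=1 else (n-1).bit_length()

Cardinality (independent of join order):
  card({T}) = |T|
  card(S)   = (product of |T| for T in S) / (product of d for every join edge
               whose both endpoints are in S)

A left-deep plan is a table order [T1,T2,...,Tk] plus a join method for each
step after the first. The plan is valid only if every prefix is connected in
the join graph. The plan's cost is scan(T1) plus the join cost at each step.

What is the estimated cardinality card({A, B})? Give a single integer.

Tables in S: A(100), B(500)
Edges inside S: A-B(d=125)
numerator = 100 * 500 = 50000
denominator = 125 = 125
card(S) = 50000 / 125 = 400

400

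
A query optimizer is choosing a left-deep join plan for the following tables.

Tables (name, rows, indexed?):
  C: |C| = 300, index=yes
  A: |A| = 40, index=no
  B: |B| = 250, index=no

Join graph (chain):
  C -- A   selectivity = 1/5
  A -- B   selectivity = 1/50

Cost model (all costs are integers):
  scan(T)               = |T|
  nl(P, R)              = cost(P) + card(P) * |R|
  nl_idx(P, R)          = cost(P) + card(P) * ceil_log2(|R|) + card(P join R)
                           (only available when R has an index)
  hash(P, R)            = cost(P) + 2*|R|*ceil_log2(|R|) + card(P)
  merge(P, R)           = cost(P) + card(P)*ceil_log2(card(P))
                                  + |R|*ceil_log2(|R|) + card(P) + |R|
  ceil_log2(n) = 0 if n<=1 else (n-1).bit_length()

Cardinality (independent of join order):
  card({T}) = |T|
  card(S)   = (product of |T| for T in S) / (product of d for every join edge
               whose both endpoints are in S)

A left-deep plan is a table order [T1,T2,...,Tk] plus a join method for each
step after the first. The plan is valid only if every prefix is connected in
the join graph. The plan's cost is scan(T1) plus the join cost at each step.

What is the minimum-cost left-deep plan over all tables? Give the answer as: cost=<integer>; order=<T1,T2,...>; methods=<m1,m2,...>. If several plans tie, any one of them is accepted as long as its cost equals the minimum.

Selinger DP (subsets sized 1..n):
  {C}: scan cost=300, card=300
  {A}: scan cost=40, card=40
  {B}: scan cost=250, card=250
  {AC}: card=2400; try (A,hash)→1080, (C,nl_idx)→2800, (C,merge)→3320, (A,merge)→3580, (C,hash)→5480, (C,nl)→12040 …(+1); best=1080 via (A,hash)
  {AB}: card=200; try (A,hash)→980, (B,merge)→2570, (A,merge)→2780, (B,hash)→4080, (B,nl)→10040, (A,nl)→10250; best=980 via (A,hash)
  {ABC}: card=12000; try (C,merge)→5780, (C,hash)→6580, (B,hash)→7480, (C,nl_idx)→14780, (B,merge)→34530, (C,nl)→60980 …(+1); best=5780 via (C,merge)

cost=5780; order=B,A,C; methods=hash,merge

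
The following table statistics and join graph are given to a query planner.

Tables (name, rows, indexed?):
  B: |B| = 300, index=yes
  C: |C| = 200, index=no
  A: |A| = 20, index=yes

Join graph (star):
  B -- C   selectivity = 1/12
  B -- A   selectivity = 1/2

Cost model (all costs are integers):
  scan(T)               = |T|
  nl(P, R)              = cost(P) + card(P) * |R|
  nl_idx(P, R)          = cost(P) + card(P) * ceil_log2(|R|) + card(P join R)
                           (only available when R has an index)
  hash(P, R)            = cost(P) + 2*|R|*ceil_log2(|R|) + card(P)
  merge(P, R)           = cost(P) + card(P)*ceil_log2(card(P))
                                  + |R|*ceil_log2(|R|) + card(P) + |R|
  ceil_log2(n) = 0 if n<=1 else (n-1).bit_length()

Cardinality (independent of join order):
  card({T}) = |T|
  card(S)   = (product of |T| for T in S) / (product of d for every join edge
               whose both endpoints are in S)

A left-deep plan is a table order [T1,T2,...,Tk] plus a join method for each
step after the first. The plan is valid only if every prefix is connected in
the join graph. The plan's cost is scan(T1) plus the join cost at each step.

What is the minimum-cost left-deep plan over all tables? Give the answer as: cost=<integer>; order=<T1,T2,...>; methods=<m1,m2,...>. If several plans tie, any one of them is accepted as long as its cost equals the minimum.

cost=7000; order=B,A,C; methods=hash,hash

Selinger DP (subsets sized 1..n):
  {B}: scan cost=300, card=300
  {C}: scan cost=200, card=200
  {A}: scan cost=20, card=20
  {BC}: card=5000; try (C,hash)→3800, (B,merge)→5000, (C,merge)→5100, (B,hash)→5800, (B,nl_idx)→7000, (B,nl)→60200 …(+1); best=3800 via (C,hash)
  {AB}: card=3000; try (A,hash)→800, (B,merge)→3140, (B,nl_idx)→3200, (A,merge)→3420, (A,nl_idx)→4800, (B,hash)→5440 …(+2); best=800 via (A,hash)
  {ABC}: card=50000; try (C,hash)→7000, (A,hash)→9000, (C,merge)→41600, (A,merge)→73920, (A,nl_idx)→78800, (A,nl)→103800 …(+1); best=7000 via (C,hash)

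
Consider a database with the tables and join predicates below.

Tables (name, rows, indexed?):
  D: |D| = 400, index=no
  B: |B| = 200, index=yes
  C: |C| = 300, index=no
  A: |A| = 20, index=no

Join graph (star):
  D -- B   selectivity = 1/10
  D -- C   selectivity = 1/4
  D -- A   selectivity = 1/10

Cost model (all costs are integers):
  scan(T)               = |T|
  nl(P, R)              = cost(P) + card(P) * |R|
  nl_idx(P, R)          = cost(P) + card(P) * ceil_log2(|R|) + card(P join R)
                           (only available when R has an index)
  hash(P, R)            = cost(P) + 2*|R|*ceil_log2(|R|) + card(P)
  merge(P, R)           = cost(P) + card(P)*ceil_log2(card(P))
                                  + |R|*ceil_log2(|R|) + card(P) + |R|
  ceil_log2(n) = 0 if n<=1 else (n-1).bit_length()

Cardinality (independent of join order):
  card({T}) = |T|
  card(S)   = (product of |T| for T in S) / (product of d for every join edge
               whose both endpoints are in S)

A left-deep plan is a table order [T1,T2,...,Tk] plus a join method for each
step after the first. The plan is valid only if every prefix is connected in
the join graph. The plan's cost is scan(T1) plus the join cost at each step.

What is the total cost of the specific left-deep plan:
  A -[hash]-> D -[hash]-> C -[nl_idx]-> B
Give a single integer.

step 1: scan A: cost=20, card=20
step 2: join D via hash
    card(P join D) = 20*400/(10) = 800
    cost = 20 + 2*400*9 + 20 = 7240
step 3: join C via hash
    card(P join C) = 800*300/(4) = 60000
    cost = 7240 + 2*300*9 + 800 = 13440
step 4: join B via nl_idx
    card(P join B) = 60000*200/(10) = 1200000
    cost = 13440 + 60000*8 + 1200000 = 1693440

1693440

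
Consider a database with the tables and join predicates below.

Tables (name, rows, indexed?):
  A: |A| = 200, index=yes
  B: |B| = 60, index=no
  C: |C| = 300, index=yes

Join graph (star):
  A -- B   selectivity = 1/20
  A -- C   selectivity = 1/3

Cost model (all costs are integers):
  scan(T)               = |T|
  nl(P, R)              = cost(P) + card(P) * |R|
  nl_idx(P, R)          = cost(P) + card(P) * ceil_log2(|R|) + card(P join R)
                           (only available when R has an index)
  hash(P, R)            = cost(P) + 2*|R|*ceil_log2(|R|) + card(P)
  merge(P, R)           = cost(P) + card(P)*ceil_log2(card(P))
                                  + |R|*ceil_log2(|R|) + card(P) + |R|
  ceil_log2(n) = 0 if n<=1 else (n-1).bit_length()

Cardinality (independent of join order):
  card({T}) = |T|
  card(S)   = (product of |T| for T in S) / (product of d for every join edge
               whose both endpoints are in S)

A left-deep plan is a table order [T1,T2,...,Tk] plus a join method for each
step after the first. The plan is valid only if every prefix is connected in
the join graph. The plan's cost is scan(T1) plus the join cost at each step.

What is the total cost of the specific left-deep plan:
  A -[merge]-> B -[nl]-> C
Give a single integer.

step 1: scan A: cost=200, card=200
step 2: join B via merge
    card(P join B) = 200*60/(20) = 600
    cost = 200 + 200*8 + 60*6 + 200 + 60 = 2420
step 3: join C via nl
    card(P join C) = 600*300/(3) = 60000
    cost = 2420 + 600*300 = 182420

182420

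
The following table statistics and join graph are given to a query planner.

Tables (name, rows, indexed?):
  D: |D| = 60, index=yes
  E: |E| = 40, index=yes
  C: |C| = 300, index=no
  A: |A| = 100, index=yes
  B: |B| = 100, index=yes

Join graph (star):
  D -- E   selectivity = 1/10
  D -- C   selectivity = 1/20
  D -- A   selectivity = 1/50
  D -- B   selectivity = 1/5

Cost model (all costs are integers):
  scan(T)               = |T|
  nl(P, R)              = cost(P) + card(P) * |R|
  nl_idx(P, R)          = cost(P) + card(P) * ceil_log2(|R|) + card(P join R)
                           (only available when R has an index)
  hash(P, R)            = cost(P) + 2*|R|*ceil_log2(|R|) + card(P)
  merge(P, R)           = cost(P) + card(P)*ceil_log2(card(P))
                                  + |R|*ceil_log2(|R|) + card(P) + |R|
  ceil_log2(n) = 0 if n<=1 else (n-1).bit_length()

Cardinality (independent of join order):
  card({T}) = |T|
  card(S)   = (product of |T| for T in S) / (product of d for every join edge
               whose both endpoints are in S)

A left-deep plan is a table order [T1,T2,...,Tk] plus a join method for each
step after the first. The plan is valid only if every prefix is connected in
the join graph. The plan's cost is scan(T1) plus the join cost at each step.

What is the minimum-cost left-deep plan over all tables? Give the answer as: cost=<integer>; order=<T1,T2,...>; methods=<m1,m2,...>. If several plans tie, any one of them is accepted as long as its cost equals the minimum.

cost=14500; order=C,D,A,E,B; methods=hash,hash,hash,hash

Selinger DP (subsets sized 1..n):
  {D}: scan cost=60, card=60
  {E}: scan cost=40, card=40
  {C}: scan cost=300, card=300
  {A}: scan cost=100, card=100
  {B}: scan cost=100, card=100
  {DE}: card=240; try (D,nl_idx)→520, (E,hash)→600, (E,nl_idx)→660, (D,merge)→740, (E,merge)→760, (D,hash)→800 …(+2); best=520 via (D,nl_idx)
  {CD}: card=900; try (D,hash)→1320, (D,nl_idx)→3000, (C,merge)→3480, (D,merge)→3720, (C,hash)→5520, (C,nl)→18060 …(+1); best=1320 via (D,hash)
  {AD}: card=120; try (A,nl_idx)→600, (D,nl_idx)→820, (D,hash)→920, (A,merge)→1280, (D,merge)→1320, (A,hash)→1520 …(+2); best=600 via (A,nl_idx)
  {BD}: card=1200; try (D,hash)→920, (B,merge)→1280, (D,merge)→1320, (B,hash)→1520, (B,nl_idx)→1680, (D,nl_idx)→1900 …(+2); best=920 via (D,hash)
  {CDE}: card=3600; try (E,hash)→2700, (C,merge)→5680, (C,hash)→6160, (E,nl_idx)→10320, (E,merge)→11500, (E,nl)→37320 …(+1); best=2700 via (E,hash)
  {ADE}: card=480; try (E,hash)→1200, (E,nl_idx)→1800, (E,merge)→1840, (A,hash)→2160, (A,nl_idx)→2680, (A,merge)→3480 …(+2); best=1200 via (E,hash)
  {BDE}: card=4800; try (B,hash)→2160, (E,hash)→2600, (B,merge)→3480, (B,nl_idx)→7000, (E,nl_idx)→12920, (E,merge)→15600 …(+2); best=2160 via (B,hash)
  {ACD}: card=1800; try (A,hash)→3620, (C,merge)→4560, (C,hash)→6120, (A,nl_idx)→9420, (A,merge)→12020, (C,nl)→36600 …(+1); best=3620 via (A,hash)
  {BCD}: card=18000; try (B,hash)→3620, (C,hash)→7520, (B,merge)→12020, (C,merge)→18320, (B,nl_idx)→25620, (B,nl)→91320 …(+1); best=3620 via (B,hash)
  {ABD}: card=2400; try (B,hash)→2120, (B,merge)→2360, (A,hash)→3520, (B,nl_idx)→3840, (A,nl_idx)→11720, (B,nl)→12600 …(+2); best=2120 via (B,hash)
  {ACDE}: card=7200; try (E,hash)→5900, (C,hash)→7080, (A,hash)→7700, (C,merge)→9000, (E,nl_idx)→21620, (E,merge)→25500 …(+5); best=5900 via (E,hash)
  {BCDE}: card=72000; try (B,hash)→7700, (C,hash)→12360, (E,hash)→22100, (B,merge)→50300, (C,merge)→72360, (B,nl_idx)→99900 …(+5); best=7700 via (B,hash)
  {ABDE}: card=9600; try (B,hash)→3080, (E,hash)→5000, (B,merge)→6800, (A,hash)→8360, (B,nl_idx)→14160, (E,nl_idx)→26120 …(+6); best=3080 via (B,hash)
  {ABCD}: card=36000; try (B,hash)→6820, (C,hash)→9920, (A,hash)→23020, (B,merge)→26020, (C,merge)→36320, (B,nl_idx)→52220 …(+5); best=6820 via (B,hash)
  {ABCDE}: card=144000; try (B,hash)→14500, (C,hash)→18080, (E,hash)→43300, (A,hash)→81100, (B,merge)→107500, (C,merge)→150080 …(+9); best=14500 via (B,hash)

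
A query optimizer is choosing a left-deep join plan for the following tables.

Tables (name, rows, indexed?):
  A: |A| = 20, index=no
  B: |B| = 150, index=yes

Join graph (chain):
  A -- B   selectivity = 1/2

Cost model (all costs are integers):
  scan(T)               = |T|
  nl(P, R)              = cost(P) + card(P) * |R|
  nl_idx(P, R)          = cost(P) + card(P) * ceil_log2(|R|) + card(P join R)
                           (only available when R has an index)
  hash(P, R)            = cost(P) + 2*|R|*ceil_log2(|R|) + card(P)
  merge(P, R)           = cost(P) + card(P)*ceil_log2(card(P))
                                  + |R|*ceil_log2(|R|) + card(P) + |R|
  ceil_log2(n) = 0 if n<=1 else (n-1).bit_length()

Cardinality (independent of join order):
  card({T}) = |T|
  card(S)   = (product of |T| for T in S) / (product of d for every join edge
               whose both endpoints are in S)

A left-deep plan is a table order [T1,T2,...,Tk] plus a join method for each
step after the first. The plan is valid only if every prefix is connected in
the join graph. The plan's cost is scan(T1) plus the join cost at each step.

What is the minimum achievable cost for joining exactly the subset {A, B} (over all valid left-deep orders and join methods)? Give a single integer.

500

Selinger DP over subsets of {A,B}:
  {A}: scan cost=20, card=20
  {B}: scan cost=150, card=150
  {AB}: card=1500; try (A,hash)→500, (B,merge)→1490, (A,merge)→1620, (B,nl_idx)→1680, (B,hash)→2440, (B,nl)→3020 …(+1); best=500 via (A,hash)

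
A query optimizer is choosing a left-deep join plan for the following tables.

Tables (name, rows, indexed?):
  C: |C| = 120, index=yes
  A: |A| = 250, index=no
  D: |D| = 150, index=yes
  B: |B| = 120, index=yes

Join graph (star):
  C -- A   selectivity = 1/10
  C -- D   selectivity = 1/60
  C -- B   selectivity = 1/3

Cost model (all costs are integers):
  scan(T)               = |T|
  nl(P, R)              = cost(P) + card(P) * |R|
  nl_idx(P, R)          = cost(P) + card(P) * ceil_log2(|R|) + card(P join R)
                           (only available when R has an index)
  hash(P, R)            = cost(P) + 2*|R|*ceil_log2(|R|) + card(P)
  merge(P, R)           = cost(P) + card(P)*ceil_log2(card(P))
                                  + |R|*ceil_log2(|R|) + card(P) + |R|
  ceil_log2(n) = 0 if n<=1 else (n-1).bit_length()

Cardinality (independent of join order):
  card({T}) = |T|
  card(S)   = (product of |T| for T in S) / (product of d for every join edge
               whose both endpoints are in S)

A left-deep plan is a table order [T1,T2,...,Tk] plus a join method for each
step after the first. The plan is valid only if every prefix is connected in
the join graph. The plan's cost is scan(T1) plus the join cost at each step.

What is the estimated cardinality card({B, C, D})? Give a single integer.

Tables in S: B(120), C(120), D(150)
Edges inside S: C-D(d=60), C-B(d=3)
numerator = 120 * 120 * 150 = 2160000
denominator = 60 * 3 = 180
card(S) = 2160000 / 180 = 12000

12000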